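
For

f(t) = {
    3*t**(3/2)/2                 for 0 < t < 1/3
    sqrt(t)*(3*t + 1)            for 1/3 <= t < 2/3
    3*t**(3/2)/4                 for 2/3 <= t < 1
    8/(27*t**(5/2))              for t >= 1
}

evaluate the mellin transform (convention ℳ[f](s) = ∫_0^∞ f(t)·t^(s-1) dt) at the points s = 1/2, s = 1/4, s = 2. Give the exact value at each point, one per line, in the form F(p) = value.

invert the shared t-power to get 3*t/2 on [0, 1/3); 3*t + 1 on [1/3, 2/3); 3*t/4 on [2/3, 1); …
back out the common scale on t: t on [0, 1/2); 2*t + 1 on [1/2, 1); t/2 on [1, 3/2); …
breakpoints 1/3, 2/3, 1: one integral from each of the 4 segments
the [0, 1/3) slice contributes ∫ 3*t**(3/2)/2·t^(s-1) dt
segment 1/3 to 2/3 holds sqrt(t)*(3*t + 1); add its integral
segment 2/3 to 1 holds 3*t**(3/2)/4; add its integral
between 1 and ∞ the integrand is 8/(27*t**(5/2))·t^(s-1)

F(1/2) = 275/216
F(1/4) = 3**(1/4)*(-2754 + 953*3**(3/4) + 3726*2**(3/4))/5103
F(2) = -19*sqrt(3)/945 + 116*sqrt(6)/945 + 305/378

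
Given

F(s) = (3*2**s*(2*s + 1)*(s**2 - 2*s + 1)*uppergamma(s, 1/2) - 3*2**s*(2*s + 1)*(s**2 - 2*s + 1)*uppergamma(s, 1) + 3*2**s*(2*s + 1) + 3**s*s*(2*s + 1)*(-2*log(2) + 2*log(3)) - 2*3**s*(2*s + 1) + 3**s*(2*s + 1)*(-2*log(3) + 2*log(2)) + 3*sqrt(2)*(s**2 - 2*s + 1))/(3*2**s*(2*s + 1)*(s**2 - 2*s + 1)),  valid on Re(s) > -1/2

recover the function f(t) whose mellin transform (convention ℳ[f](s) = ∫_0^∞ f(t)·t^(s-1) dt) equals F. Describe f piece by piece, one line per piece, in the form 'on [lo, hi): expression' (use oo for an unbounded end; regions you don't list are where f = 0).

cuts at 1/2, 1: linearity sums the 3 kernel integrals
over [0, 1/2), the kernel integral of sqrt(t) enters the sum
between 1/2 and 1 the integrand is exp(-t)·t^(s-1)
piece [1, 3/2): integrate log(t)/t against the kernel

on [0, 1/2): sqrt(t)
on [1/2, 1): exp(-t)
on [1, 3/2): log(t)/t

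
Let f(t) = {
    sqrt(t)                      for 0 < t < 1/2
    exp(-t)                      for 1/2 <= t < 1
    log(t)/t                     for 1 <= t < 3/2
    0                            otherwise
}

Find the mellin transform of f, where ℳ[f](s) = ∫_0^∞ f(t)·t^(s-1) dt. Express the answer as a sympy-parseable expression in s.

the 3 pieces separated at 1/2, 1 each add one integral
piece [0, 1/2): integrate sqrt(t) against the kernel
∫ exp(-t)·t^(s-1) over [1/2, 1)
segment [1, 3/2) carries log(t)/t; integrate it

(3*2**s*(2*s + 1)*(s**2 - 2*s + 1)*uppergamma(s, 1/2) - 3*2**s*(2*s + 1)*(s**2 - 2*s + 1)*uppergamma(s, 1) + 3*2**s*(2*s + 1) + 3**s*s*(2*s + 1)*(-2*log(2) + 2*log(3)) - 2*3**s*(2*s + 1) + 3**s*(2*s + 1)*(-2*log(3) + 2*log(2)) + 3*sqrt(2)*(s**2 - 2*s + 1))/(3*2**s*(2*s + 1)*(s**2 - 2*s + 1))
  Re(s) > -1/2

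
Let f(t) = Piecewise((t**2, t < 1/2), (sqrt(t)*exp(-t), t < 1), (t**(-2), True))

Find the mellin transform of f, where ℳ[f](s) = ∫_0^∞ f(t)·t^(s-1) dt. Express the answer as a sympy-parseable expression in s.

remove the shared t-power first: t**(3/2) on [0, 1/2); exp(-t) on [1/2, 1); t**(-5/2) on [1, ∞)
split f at 1/2, 1: ℳ[f](s) collects 3 kernel integrals
for t in [0, 1/2): the term is ∫ t**2·t^(s-1)
for t in [1/2, 1): the term is ∫ sqrt(t)*exp(-t)·t^(s-1)
the [1, ∞) slice contributes ∫ t**(-2)·t^(s-1) dt

(-2**(1 - s)/4 + s**2*uppergamma(s + 1/2, 1/2) - s**2*uppergamma(s + 1/2, 1) - s - 4*uppergamma(s + 1/2, 1/2) + 4*uppergamma(s + 1/2, 1) - 2 + s/(4*2**s))/(s**2 - 4)
  -2 < Re(s) < 2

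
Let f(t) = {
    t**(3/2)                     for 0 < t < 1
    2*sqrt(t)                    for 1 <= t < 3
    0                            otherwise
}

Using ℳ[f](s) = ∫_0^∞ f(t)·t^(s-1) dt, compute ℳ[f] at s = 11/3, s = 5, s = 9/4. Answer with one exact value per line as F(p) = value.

F(11/3) = -222/775 + 972*3**(1/6)/25
F(5) = -30/143 + 972*sqrt(3)/11
F(9/4) = -76/165 + 72*3**(3/4)/11

split f at 1: ℳ[f](s) collects 2 kernel integrals
on [0, 1): add ∫ t**(3/2)·t^(s-1) dt
segment [1, 3) carries 2*sqrt(t); integrate it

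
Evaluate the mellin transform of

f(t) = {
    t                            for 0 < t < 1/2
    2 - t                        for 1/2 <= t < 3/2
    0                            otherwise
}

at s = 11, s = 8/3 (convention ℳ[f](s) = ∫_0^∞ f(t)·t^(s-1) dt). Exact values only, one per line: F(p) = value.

breakpoints 1/2: one integral from each of the 2 segments
the [0, 1/2) slice contributes ∫ t·t^(s-1) dt
for t in [1/2, 3/2): the term is ∫ (2 - t)·t^(s-1)

F(11) = 2657179/540672
F(8/3) = 3*2**(1/3)*(-7 + 45*3**(2/3))/352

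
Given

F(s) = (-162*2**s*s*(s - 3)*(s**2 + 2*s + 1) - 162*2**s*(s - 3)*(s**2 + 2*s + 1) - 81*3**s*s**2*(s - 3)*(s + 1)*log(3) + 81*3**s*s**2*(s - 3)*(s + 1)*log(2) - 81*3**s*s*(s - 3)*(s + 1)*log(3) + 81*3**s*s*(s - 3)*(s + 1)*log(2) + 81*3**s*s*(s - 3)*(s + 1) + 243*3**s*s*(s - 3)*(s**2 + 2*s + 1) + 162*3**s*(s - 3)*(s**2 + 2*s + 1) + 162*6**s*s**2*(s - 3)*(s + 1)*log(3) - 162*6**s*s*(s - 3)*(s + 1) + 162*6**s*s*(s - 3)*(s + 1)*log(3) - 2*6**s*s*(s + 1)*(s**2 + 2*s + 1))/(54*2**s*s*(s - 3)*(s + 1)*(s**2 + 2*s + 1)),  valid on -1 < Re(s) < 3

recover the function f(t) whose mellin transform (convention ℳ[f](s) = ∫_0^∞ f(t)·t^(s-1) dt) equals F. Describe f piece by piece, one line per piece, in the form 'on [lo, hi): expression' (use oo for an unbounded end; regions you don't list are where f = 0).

the 4 pieces separated at 1, 3/2, 3 each add one integral
[0, 1) adds the kernel integral of t
segment [1, 3/2) carries (t + 3); integrate it
between 3/2 and 3 the integrand is t*log(t)·t^(s-1)
between 3 and ∞ the integrand is t**(-3)·t^(s-1)

on [0, 1): t
on [1, 3/2): t + 3
on [3/2, 3): t*log(t)
on [3, oo): t**(-3)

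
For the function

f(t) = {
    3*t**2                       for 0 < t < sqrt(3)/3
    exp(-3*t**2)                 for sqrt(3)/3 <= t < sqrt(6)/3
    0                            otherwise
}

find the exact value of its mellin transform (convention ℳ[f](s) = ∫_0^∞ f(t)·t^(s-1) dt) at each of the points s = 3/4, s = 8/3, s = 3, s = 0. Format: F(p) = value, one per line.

F(3/4) = 3**(5/8)*(-11*uppergamma(3/8, 2) + 11*uppergamma(3/8, 1) + 8)/66
F(8/3) = 3**(2/3)*(-7*uppergamma(4/3, 2) + 3 + 7*uppergamma(4/3, 1))/126
F(3) = sqrt(3)*(-10*sqrt(2) + 10*E + (-5*sqrt(pi)*erfc(sqrt(2)) + 5*sqrt(pi)*erfc(1) + 4)*exp(2))*exp(-2)/180
F(0) = Ei(-2)/2 - Ei(-1)/2 + 1/2

strip the power substitution: 3*t on [0, 1/3); exp(-3*t) on [1/3, 2/3)
remove the common scale on t first: t on [0, 1); exp(-t) on [1, 2)
the 2 pieces separated at sqrt(3)/3 each add one integral
∫ 3*t**2·t^(s-1) over [0, sqrt(3)/3)
over [sqrt(3)/3, sqrt(6)/3), the kernel integral of exp(-3*t**2) enters the sum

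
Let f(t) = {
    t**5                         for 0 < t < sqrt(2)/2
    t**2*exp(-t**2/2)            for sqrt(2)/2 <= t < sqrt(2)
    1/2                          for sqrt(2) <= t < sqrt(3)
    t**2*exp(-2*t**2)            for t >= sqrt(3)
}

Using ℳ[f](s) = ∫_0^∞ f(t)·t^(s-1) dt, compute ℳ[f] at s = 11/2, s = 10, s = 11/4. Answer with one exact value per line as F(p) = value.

undo the power substitution: t**(5/2) on [0, 1/2); t*exp(-t/2) on [1/2, 2); 1/2 on [2, 3); …
invert the shared t-power to get t**(3/2) on [0, 1/2); exp(-t/2) on [1/2, 2); 1/(2*t) on [2, 3); …
cuts at sqrt(2)/2, sqrt(2), sqrt(3): linearity sums the 4 kernel integrals
on [0, sqrt(2)/2): add ∫ t**5·t^(s-1) dt
for t in [sqrt(2)/2, sqrt(2)): the term is ∫ t**2*exp(-t**2/2)·t^(s-1)
piece [sqrt(2), sqrt(3)): integrate 1/2 against the kernel
on [sqrt(3), ∞) integrate f = t**2*exp(-2*t**2) against the kernel

F(11/2) = -4*2**(3/4)*uppergamma(15/4, 1) - 2677*2**(3/4)/7392 + 2**(1/4)*uppergamma(15/4, 6)/32 + 9*3**(3/4)/11 + 4*2**(3/4)*uppergamma(15/4, 1/4)
F(10) = -10432*exp(-1) + sqrt(2)/3840 + 2697*exp(-6)/16 + 211/20 + 157781*exp(-1/4)/32
F(11/4) = -2*2**(3/8)*uppergamma(19/8, 1) - 4*2**(3/8)/11 + 2**(5/8)*uppergamma(19/8, 6)/16 + 2**(1/8)/124 + 6*3**(3/8)/11 + 2*2**(3/8)*uppergamma(19/8, 1/4)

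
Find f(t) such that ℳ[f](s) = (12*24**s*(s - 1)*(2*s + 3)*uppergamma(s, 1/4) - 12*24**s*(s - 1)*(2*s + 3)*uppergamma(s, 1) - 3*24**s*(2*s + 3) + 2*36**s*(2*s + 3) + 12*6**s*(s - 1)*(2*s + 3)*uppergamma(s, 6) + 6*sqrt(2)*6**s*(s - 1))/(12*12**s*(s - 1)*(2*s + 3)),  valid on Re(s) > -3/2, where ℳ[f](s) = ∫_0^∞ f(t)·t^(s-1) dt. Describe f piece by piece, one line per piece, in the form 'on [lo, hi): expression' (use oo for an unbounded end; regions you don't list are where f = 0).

split f at 1/2, 2, 3: ℳ[f](s) collects 4 kernel integrals
on [0, 1/2) integrate f = t**(3/2) against the kernel
on [1/2, 2): add ∫ exp(-t/2)·t^(s-1) dt
on [2, 3) integrate f = 1/(2*t) against the kernel
for t in [3, ∞): the term is ∫ exp(-2*t)·t^(s-1)

on [0, 1/2): t**(3/2)
on [1/2, 2): exp(-t/2)
on [2, 3): 1/(2*t)
on [3, oo): exp(-2*t)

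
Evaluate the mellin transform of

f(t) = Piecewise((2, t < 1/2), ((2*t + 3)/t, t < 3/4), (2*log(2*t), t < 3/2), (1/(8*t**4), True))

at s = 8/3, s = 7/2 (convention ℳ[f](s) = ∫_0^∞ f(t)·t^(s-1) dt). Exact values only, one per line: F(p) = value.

F(8/3) = -227*18**(1/3)/768 - 9*2**(1/3)/20 - 27*6**(2/3)*log(3)/256 + 27*6**(2/3)*log(2)/256 + 4941*6**(2/3)/10240 + 27*18**(1/3)*log(3)/32
F(7/2) = -113*sqrt(6)/588 - 27*sqrt(3)*log(3)/224 - 3*sqrt(2)/20 + 27*sqrt(3)*log(2)/224 + 3861*sqrt(3)/7840 + 27*sqrt(6)*log(3)/28

back out the shared t-power: 2*t on [0, 1/2); 2*t + 3 on [1/2, 3/4); 2*t*log(2*t) on [3/4, 3/2); …
remove the common scale on t first: t on [0, 1); t + 3 on [1, 3/2); t*log(t) on [3/2, 3); …
breakpoints 1/2, 3/4, 3/2: one integral from each of the 4 segments
segment 0 to 1/2 holds 2; add its integral
∫ (2*t + 3)/t·t^(s-1) over [1/2, 3/4)
segment [3/4, 3/2) carries 2*log(2*t); integrate it
piece [3/2, ∞): integrate 1/(8*t**4) against the kernel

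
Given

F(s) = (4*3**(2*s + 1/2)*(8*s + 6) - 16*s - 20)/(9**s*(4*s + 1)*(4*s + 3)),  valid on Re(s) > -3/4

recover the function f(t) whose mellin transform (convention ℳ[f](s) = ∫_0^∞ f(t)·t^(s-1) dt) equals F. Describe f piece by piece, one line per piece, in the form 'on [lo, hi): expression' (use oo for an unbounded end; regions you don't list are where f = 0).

strip the power substitution: 3*sqrt(3)*t**(3/2) on [0, 1/3); 2*sqrt(3)*sqrt(t) on [1/3, 1)
reversing the common scale on t: t**(3/2) on [0, 1); 2*sqrt(t) on [1, 3)
decompose at 1/9; ℳ[f](s) sums the 2 pieces' integrals
segment [0, 1/9) carries 3*sqrt(3)*t**(3/4); integrate it
segment 1/9 to 1 holds 2*sqrt(3)*t**(1/4); add its integral

on [0, 1/9): 3*sqrt(3)*t**(3/4)
on [1/9, 1): 2*sqrt(3)*t**(1/4)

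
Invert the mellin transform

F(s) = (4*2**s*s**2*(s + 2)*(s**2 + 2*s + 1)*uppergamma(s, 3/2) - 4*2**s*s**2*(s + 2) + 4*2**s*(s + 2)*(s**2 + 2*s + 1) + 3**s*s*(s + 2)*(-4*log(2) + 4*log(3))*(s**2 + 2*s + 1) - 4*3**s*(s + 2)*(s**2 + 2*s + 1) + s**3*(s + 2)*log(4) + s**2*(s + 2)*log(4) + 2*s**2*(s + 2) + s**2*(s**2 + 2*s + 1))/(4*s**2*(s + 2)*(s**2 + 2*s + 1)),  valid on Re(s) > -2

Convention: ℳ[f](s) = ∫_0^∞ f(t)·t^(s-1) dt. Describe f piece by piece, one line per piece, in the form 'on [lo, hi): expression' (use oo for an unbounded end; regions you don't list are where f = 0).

on [0, 1): t**2/4
on [1, 2): t*log(t/2)/2
on [2, 3): log(t/2)
on [3, oo): exp(-t/2)

the common scale on t comes off first: t**2 on [0, 1/2); t*log(t) on [1/2, 1); log(t) on [1, 3/2); …
breakpoints 1, 2, 3: one integral from each of the 4 segments
segment 0 to 1 holds t**2/4; add its integral
[1, 2) adds the kernel integral of t*log(t/2)/2
the [2, 3) slice contributes ∫ log(t/2)·t^(s-1) dt
on [3, ∞): add ∫ exp(-t/2)·t^(s-1) dt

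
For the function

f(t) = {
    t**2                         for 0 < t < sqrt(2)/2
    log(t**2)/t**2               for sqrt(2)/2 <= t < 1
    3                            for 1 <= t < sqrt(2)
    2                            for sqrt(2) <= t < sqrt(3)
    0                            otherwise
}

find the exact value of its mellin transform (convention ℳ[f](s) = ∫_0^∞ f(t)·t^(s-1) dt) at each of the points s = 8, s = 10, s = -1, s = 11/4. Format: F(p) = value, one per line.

remove the power substitution first: t on [0, 1/2); log(t)/t on [1/2, 1); 3 on [1, 2); …
f breaks at sqrt(2)/2, 1, sqrt(2) into 4 integrals to sum
for t in [0, sqrt(2)/2): the term is ∫ t**2·t^(s-1)
on [sqrt(2)/2, 1): add ∫ log(t**2)/t**2·t^(s-1) dt
∫ 3·t^(s-1) over [1, sqrt(2))
[sqrt(2), sqrt(3)) adds the kernel integral of 2

F(8) = log(2)/48 + 62869/2880
F(10) = log(2)/128 + 79061/1536
F(-1) = sqrt(2)*(-6*sqrt(6) - 12*log(2) + 8 + 25*sqrt(2))/18
F(11/4) = 2**(5/8)*(-8740*2**(3/8) + 2508*log(2) + 1368*2**(3/4) + 6787 + 4104*6**(3/8))/3762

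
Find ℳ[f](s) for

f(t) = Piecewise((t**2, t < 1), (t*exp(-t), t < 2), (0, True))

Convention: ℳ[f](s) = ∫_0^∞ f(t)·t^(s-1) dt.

((s + 2)*uppergamma(s + 1, 1) - (s + 2)*uppergamma(s + 1, 2) + 1)/(s + 2)
  Re(s) > -2

invert the shared t-power to get t**(3/2) on [0, 1); sqrt(t)*exp(-t) on [1, 2)
strip the shared t-power: t on [0, 1); exp(-t) on [1, 2)
summing 2 kernel integrals split by 1 yields ℳ[f](s)
the [0, 1) slice contributes ∫ t**2·t^(s-1) dt
segment [1, 2) carries t*exp(-t); integrate it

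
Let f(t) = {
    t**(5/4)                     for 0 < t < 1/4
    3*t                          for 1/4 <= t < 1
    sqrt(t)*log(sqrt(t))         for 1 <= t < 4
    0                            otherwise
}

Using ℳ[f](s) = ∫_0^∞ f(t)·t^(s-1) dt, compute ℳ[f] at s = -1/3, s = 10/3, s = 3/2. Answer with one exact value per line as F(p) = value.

F(-1/3) = -18*2**(1/3) - 9*2**(2/3)/8 + 3*2**(1/6)/11 + 6*2**(1/3)*log(2) + 45/2
F(10/3) = -2304*2**(2/3)/529 - 9*2**(1/3)/6656 + 3*2**(5/6)/14080 + 4995/6877 + 768*2**(2/3)*log(2)/23
F(3/2) = -57/80 + sqrt(2)/176 + 8*log(2)

reversing the shared t-power: t**(3/4) on [0, 1/4); 3*sqrt(t) on [1/4, 1); log(sqrt(t)) on [1, 4)
remove the power substitution first: t**(3/2) on [0, 1/2); 3*t on [1/2, 1); log(t) on [1, 2)
integrate the 3 segments split at 1/4, 1, then add the results
over [0, 1/4), the kernel integral of t**(5/4) enters the sum
[1/4, 1) adds the kernel integral of 3*t
over [1, 4), the kernel integral of sqrt(t)*log(sqrt(t)) enters the sum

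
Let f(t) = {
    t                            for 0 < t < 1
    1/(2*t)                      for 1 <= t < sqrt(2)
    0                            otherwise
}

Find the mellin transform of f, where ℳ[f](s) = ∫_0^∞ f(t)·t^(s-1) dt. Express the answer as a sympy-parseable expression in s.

undo the shared t-power: t**2 on [0, 1); 1/2 on [1, sqrt(2))
reversing the power substitution: t on [0, 1); 1/2 on [1, 2)
split f at 1: ℳ[f](s) collects 2 kernel integrals
∫ t·t^(s-1) over [0, 1)
over [1, sqrt(2)), the kernel integral of 1/(2*t) enters the sum

(2**(s/2 + 1/2)*(s + 1) + 2*s - 6)/(4*(s - 1)*(s + 1))
  Re(s) > -1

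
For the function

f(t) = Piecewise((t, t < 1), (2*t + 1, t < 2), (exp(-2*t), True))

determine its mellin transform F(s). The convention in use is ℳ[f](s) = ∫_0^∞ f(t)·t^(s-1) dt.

(2**s*s*(s + 1)*uppergamma(s, 4) - 2*4**s*s - 4**s + 5*8**s*s + 8**s)/(4**s*s*(s + 1))
  Re(s) > -1

linearity at 1, 2 turns ℳ[f](s) into 3 summed integrals
piece [0, 1): integrate t against the kernel
between 1 and 2 the integrand is (2*t + 1)·t^(s-1)
segment 2 to ∞ holds exp(-2*t); add its integral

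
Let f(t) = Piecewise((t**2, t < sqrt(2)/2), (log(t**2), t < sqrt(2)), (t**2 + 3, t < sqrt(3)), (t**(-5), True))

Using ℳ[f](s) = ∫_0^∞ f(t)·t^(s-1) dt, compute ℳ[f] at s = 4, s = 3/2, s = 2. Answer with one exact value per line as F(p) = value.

back out the power substitution: t on [0, 1/2); log(t) on [1/2, 2); t + 3 on [2, 3); …
cuts at sqrt(2)/2, sqrt(2), sqrt(3): linearity sums the 4 kernel integrals
∫ over [0, sqrt(2)/2) of t**2·t^(s-1) joins the sum
segment [sqrt(2)/2, sqrt(2)) carries log(t**2); integrate it
piece [sqrt(2), sqrt(3)): integrate (t**2 + 3) against the kernel
[sqrt(3), ∞) adds the kernel integral of t**(-5)

F(4) = sqrt(3)/3 + 17*log(2)/16 + 207/32
F(3/2) = 2**(1/4)*(-436*sqrt(2) + 2*2**(3/4)*3**(1/4) + 65 + log(2**(42 + 84*sqrt(2))) + 180*6**(3/4))/126
F(2) = sqrt(3)/27 + 5*log(2)/4 + 33/16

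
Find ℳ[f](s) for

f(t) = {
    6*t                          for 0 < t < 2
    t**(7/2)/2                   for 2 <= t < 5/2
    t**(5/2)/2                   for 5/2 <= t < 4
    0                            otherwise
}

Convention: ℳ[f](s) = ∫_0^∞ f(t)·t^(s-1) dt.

along the cuts 2, 5/2, ℳ[f](s) splits into 3 integrals
piece [0, 2): integrate 6*t against the kernel
over [2, 5/2), the kernel integral of t**(7/2)/2 enters the sum
[5/2, 4) adds the kernel integral of t**(5/2)/2

(6*2**(s + 1)*(2*s + 5)*(2*s + 7) - 2**(s + 7/2)*(s + 1)*(2*s + 5) + 4**(s + 5/2)*(s + 1)*(2*s + 7) - (5/2)**(s + 5/2)*(s + 1)*(2*s + 7) + (5/2)**(s + 7/2)*(s + 1)*(2*s + 5))/((s + 1)*(2*s + 5)*(2*s + 7))
  Re(s) > -1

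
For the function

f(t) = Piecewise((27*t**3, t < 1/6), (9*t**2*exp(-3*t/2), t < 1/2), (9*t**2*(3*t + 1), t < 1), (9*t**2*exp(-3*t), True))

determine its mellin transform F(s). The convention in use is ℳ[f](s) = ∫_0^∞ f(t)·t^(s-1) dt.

peel off the common scale on t: 8*t**3 on [0, 1/4); 4*t**2*exp(-t) on [1/4, 3/4); 4*t**2*(2*t + 1) on [3/4, 3/2); …
remove the common scale on t first: t**3 on [0, 1/2); t**2*exp(-t/2) on [1/2, 3/2); t**2*(t + 1) on [3/2, 3); …
the shared t-power comes off first: t on [0, 1/2); exp(-t/2) on [1/2, 3/2); t + 1 on [3/2, 3); …
split f at 1/6, 1/2, 1: ℳ[f](s) collects 4 kernel integrals
between 0 and 1/6 the integrand is 27*t**3·t^(s-1)
∫ over [1/6, 1/2) of 9*t**2*exp(-3*t/2)·t^(s-1) joins the sum
the [1/2, 1) slice contributes ∫ 9*t**2*(3*t + 1)·t^(s-1) dt
[1, ∞) adds the kernel integral of 9*t**2*exp(-3*t)

(32*2**(2*s)*(s + 2)*(s + 3)*uppergamma(s + 2, 1/4) - 32*2**(2*s)*(s + 2)*(s + 3)*uppergamma(s + 2, 3/4) + 8*2**s*(s + 2)*(s + 3)*uppergamma(s + 2, 3) - 45*3**s*(s + 2) - 18*3**s + 288*6**s*(s + 2) + 72*6**s + s + 2)/(8*6**s*(s + 2)*(s + 3))
  Re(s) > -3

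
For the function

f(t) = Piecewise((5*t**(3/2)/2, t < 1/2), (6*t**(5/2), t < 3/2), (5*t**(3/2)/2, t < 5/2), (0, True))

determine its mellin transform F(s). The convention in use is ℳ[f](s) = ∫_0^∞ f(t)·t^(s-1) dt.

breakpoints 1/2, 3/2: one integral from each of the 3 segments
∫ 5*t**(3/2)/2·t^(s-1) over [0, 1/2)
the [1/2, 3/2) slice contributes ∫ 6*t**(5/2)·t^(s-1) dt
segment [3/2, 5/2) carries 5*t**(3/2)/2; integrate it

(78*3**s*sqrt(6)*s + 87*3**s*sqrt(6) + 50*sqrt(10)*5**s*s + 125*sqrt(10)*5**s - 2*sqrt(2)*s + 7*sqrt(2))/(4*2**s*(4*s**2 + 16*s + 15))
  Re(s) > -3/2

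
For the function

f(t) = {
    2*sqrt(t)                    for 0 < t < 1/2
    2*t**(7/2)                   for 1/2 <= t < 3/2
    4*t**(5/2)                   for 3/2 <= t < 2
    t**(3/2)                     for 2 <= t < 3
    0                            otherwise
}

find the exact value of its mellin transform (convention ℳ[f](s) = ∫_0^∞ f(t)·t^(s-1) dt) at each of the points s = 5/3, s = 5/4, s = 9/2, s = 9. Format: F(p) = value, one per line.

split f at 1/2, 3/2, 2: ℳ[f](s) collects 4 kernel integrals
for t in [0, 1/2): the term is ∫ 2*sqrt(t)·t^(s-1)
on [1/2, 3/2): add ∫ 2*t**(7/2)·t^(s-1) dt
segment [3/2, 2) carries 4*t**(5/2); integrate it
on [2, 3): add ∫ t**(3/2)·t^(s-1) dt

F(5/3) = -11907*2**(5/6)*3**(1/6)/12400 + 705*2**(5/6)/6448 + 162*3**(1/6)/19 + 6096*2**(1/6)/475
F(5/4) = -279*2**(1/4)*3**(3/4)/380 + 145*2**(1/4)/532 + 36*3**(3/4)/11 + 1168*2**(3/4)/165
F(9/2) = 303461/1680
F(9) = -5491557*sqrt(6)/1177600 + 288882775423*sqrt(2)/469862400 + 39366*sqrt(3)/7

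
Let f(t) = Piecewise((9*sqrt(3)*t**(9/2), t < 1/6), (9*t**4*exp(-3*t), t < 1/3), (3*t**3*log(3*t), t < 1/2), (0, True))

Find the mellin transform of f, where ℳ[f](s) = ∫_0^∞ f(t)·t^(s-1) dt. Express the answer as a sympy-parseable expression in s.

(16*2**s*(2*s + 9)*(2*s - (s + 4)**2 + 7)*uppergamma(s + 4, 1/2) - 16*2**s*(2*s + 9)*(2*s - (s + 4)**2 + 7)*uppergamma(s + 4, 1) - 16*2**s*(2*s + 9) + 3**s*(s + 4)*(2*s + 9)*(-54*log(3) + 54*log(2)) + 3**s*(2*s + 9)*(-54*log(2) + 54*log(3)) + 54*3**s*(2*s + 9) + sqrt(2)*(2*s - (s + 4)**2 + 7))/(144*6**s*(2*s + 9)*(2*s - (s + 4)**2 + 7))
  Re(s) > -9/2

remove the shared t-power first: 9*sqrt(3)*t**(5/2) on [0, 1/6); 9*t**2*exp(-3*t) on [1/6, 1/3); 3*t*log(3*t) on [1/3, 1/2)
undo the common scale on t: t**(5/2) on [0, 1/2); t**2*exp(-t) on [1/2, 1); t*log(t) on [1, 3/2)
the shared t-power comes off first: sqrt(t) on [0, 1/2); exp(-t) on [1/2, 1); log(t)/t on [1, 3/2)
treat the 3 regions marked off by 1/6, 1/3 separately and sum
segment [0, 1/6) carries 9*sqrt(3)*t**(9/2); integrate it
[1/6, 1/3) adds the kernel integral of 9*t**4*exp(-3*t)
the [1/3, 1/2) slice contributes ∫ 3*t**3*log(3*t)·t^(s-1) dt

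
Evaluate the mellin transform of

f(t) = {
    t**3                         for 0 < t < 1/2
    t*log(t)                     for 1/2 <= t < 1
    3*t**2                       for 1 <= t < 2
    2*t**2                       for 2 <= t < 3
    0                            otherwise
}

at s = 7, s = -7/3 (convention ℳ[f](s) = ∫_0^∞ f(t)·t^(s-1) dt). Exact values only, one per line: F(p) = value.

F(7) = log(2)/2048 + 3266548597/737280
F(-7/3) = 2**(1/3)*(-32*6**(2/3) - 48*2**(1/3) - 48*log(2) + 60 + 135*2**(2/3))/32

the shared t-power comes off first: t on [0, 1/2); log(t)/t on [1/2, 1); 3 on [1, 2); …
slice at 1/2, 1, 2, transform all 4 pieces, and sum them
segment 0 to 1/2 holds t**3; add its integral
between 1/2 and 1 the integrand is t*log(t)·t^(s-1)
piece [1, 2): integrate 3*t**2 against the kernel
on [2, 3): add ∫ 2*t**2·t^(s-1) dt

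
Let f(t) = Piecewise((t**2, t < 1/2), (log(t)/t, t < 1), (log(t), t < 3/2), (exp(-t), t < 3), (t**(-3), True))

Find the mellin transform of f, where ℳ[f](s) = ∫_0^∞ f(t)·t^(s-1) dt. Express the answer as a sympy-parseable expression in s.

(108*2**s*s**2*(s - 3)*(s + 2)*(s**2 - 2*s + 1)*uppergamma(s, 3/2) - 108*2**s*s**2*(s - 3)*(s + 2)*(s**2 - 2*s + 1)*uppergamma(s, 3) - 108*2**s*s**2*(s - 3)*(s + 2) + 108*2**s*(s - 3)*(s + 2)*(s**2 - 2*s + 1) - 108*3**s*s*(s - 3)*(s + 2)*(s**2 - 2*s + 1)*log(2) + 108*3**s*s*(s - 3)*(s + 2)*(s**2 - 2*s + 1)*log(3) - 108*3**s*(s - 3)*(s + 2)*(s**2 - 2*s + 1) - 4*6**s*s**2*(s + 2)*(s**2 - 2*s + 1) + 216*s**3*(s - 3)*(s + 2)*log(2) - 216*s**2*(s - 3)*(s + 2)*log(2) + 216*s**2*(s - 3)*(s + 2) + 27*s**2*(s - 3)*(s**2 - 2*s + 1))/(108*2**s*s**2*(s - 3)*(s + 2)*(s**2 - 2*s + 1))
  -2 < Re(s) < 3

split f at 1/2, 1, 3/2, 3: ℳ[f](s) collects 5 kernel integrals
∫ over [0, 1/2) of t**2·t^(s-1) joins the sum
for t in [1/2, 1): the term is ∫ log(t)/t·t^(s-1)
∫ log(t)·t^(s-1) over [1, 3/2)
[3/2, 3) adds the kernel integral of exp(-t)
over [3, ∞), the kernel integral of t**(-3) enters the sum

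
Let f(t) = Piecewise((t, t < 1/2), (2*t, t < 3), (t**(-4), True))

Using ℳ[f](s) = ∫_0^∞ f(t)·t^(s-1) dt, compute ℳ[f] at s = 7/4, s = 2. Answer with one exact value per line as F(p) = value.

the 3 pieces separated at 1/2, 3 each add one integral
between 0 and 1/2 the integrand is t·t^(s-1)
∫ over [1/2, 3) of 2*t·t^(s-1) joins the sum
∫ over [3, ∞) of t**(-4)·t^(s-1) joins the sum

F(7/4) = 2**(1/4)*(-243 + 17540*6**(3/4))/5346
F(2) = 1297/72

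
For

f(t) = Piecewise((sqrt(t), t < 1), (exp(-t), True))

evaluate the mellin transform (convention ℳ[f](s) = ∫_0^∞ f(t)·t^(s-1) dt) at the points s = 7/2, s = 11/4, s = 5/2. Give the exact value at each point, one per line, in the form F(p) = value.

F(7/2) = (E*(2 + 15*sqrt(pi)*erfc(1)) + 58)*exp(-1)/8
F(11/4) = 4/13 + uppergamma(11/4, 1)
F(5/2) = (E*(9*sqrt(pi)*erfc(1) + 4) + 30)*exp(-1)/12

decompose at 1; ℳ[f](s) sums the 2 pieces' integrals
segment [0, 1) carries sqrt(t); integrate it
∫ exp(-t)·t^(s-1) over [1, ∞)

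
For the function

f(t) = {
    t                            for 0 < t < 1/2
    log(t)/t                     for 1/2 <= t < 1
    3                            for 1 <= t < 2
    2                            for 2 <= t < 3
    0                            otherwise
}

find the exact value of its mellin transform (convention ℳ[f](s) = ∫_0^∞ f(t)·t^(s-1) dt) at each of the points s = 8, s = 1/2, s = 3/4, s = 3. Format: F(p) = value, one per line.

F(8) = log(2)/896 + 377491477/225792
F(1/2) = sqrt(2)*(-30*sqrt(2) - 12*log(2) + 12*sqrt(6) + 37)/6
F(3/4) = 2**(1/4)*(-210*2**(3/4) - 84*log(2) + 28*sqrt(2) + 28*6**(3/4) + 339)/21
F(3) = log(2)/8 + 3743/192

summing 4 kernel integrals split by 1/2, 1, 2 yields ℳ[f](s)
on [0, 1/2) integrate f = t against the kernel
the [1/2, 1) slice contributes ∫ log(t)/t·t^(s-1) dt
the [1, 2) slice contributes ∫ 3·t^(s-1) dt
on [2, 3): add ∫ 2·t^(s-1) dt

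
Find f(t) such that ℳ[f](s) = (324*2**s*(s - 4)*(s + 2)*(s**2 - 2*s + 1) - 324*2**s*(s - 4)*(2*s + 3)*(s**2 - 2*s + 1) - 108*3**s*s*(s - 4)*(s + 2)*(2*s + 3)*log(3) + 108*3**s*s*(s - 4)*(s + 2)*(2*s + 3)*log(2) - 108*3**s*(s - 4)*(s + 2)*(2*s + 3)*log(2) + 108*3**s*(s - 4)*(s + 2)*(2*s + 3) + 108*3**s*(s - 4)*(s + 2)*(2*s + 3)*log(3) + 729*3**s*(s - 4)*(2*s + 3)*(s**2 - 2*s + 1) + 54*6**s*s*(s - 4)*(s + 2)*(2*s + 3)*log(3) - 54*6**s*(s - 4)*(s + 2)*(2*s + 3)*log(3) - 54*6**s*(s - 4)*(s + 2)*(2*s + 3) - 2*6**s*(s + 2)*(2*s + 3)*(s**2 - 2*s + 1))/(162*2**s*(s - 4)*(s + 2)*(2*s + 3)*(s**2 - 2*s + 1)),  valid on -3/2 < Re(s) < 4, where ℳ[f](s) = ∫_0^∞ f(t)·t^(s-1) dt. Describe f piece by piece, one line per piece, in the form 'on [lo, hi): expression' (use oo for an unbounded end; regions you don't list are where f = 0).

on [0, 1): t**(3/2)
on [1, 3/2): 2*t**2
on [3/2, 3): log(t)/t
on [3, oo): t**(-4)

decompose at 1, 3/2, 3; ℳ[f](s) sums the 4 pieces' integrals
piece [0, 1): integrate t**(3/2) against the kernel
piece [1, 3/2): integrate 2*t**2 against the kernel
for t in [3/2, 3): the term is ∫ log(t)/t·t^(s-1)
over [3, ∞), the kernel integral of t**(-4) enters the sum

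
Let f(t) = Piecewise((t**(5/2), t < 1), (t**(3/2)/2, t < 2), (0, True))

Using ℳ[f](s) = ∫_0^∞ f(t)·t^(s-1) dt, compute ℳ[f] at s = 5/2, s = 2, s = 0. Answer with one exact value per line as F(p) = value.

reversing the shared t-power: t**2 on [0, 1); t/2 on [1, 2)
remove the shared t-power first: t on [0, 1); 1/2 on [1, 2)
split f at 1: ℳ[f](s) collects 2 kernel integrals
on [0, 1): add ∫ t**(5/2)·t^(s-1) dt
segment 1 to 2 holds t**(3/2)/2; add its integral

F(5/2) = 83/40
F(2) = 5/63 + 8*sqrt(2)/7
F(0) = 1/15 + 2*sqrt(2)/3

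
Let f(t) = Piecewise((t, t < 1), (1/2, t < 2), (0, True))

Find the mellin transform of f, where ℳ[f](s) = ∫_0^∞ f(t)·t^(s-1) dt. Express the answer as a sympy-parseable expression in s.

linearity at 1 turns ℳ[f](s) into 2 summed integrals
on [0, 1) integrate f = t against the kernel
segment 1 to 2 holds 1/2; add its integral

(2**s*(s + 1) + s - 1)/(2*s*(s + 1))
  Re(s) > -1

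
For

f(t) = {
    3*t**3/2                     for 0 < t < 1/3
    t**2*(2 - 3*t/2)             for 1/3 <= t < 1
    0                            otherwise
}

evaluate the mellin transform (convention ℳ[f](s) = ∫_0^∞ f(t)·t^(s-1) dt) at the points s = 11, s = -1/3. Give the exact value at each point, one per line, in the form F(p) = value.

F(11) = 1290641/27634932
F(-1/3) = 51/80 - 11*3**(1/3)/120

the shared t-power comes off first: 3*t/2 on [0, 1/3); 2 - 3*t/2 on [1/3, 1)
undo the common scale on t: t on [0, 1/2); 2 - t on [1/2, 3/2)
the 2 pieces separated at 1/3 each add one integral
[0, 1/3) adds the kernel integral of 3*t**3/2
segment [1/3, 1) carries t**2*(2 - 3*t/2); integrate it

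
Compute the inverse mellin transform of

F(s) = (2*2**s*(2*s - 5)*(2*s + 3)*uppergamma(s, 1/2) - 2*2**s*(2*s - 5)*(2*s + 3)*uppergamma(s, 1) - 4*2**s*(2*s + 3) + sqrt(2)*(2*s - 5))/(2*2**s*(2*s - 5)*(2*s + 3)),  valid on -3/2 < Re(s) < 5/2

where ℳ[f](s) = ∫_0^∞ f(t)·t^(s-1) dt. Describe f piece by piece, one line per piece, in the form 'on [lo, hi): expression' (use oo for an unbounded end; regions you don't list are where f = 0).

f breaks at 1/2, 1 into 3 integrals to sum
segment [0, 1/2) carries t**(3/2); integrate it
for t in [1/2, 1): the term is ∫ exp(-t)·t^(s-1)
[1, ∞) adds the kernel integral of t**(-5/2)

on [0, 1/2): t**(3/2)
on [1/2, 1): exp(-t)
on [1, oo): t**(-5/2)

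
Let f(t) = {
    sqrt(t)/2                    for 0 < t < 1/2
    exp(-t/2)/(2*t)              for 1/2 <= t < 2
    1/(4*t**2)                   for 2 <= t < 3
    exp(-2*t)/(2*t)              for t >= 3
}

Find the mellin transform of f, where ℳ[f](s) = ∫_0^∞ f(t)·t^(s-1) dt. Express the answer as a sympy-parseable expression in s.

undo the common scale on t: sqrt(2)*sqrt(t)/4 on [0, 1); exp(-t/4)/t on [1, 4); t**(-2) on [4, 6); …
the shared t-power comes off first: sqrt(2)*t**(3/2)/4 on [0, 1); exp(-t/4) on [1, 4); 1/t on [4, 6); …
remove the common scale on t first: t**(3/2) on [0, 1/2); exp(-t/2) on [1/2, 2); 1/(2*t) on [2, 3); …
breakpoints 1/2, 2, 3: one integral from each of the 4 segments
between 0 and 1/2 the integrand is sqrt(t)/2·t^(s-1)
on [1/2, 2) integrate f = exp(-t/2)/(2*t) against the kernel
on [2, 3): add ∫ 1/(4*t**2)·t^(s-1) dt
on [3, ∞) integrate f = exp(-2*t)/(2*t) against the kernel

(36*24**s*(s - 2)*(2*s + 1)*uppergamma(s - 1, 1/4) - 36*24**s*(s - 2)*(2*s + 1)*uppergamma(s - 1, 1) - 9*24**s*(2*s + 1) + 4*36**s*(2*s + 1) + 144*6**s*(s - 2)*(2*s + 1)*uppergamma(s - 1, 6) + 72*sqrt(2)*6**s*(s - 2))/(144*12**s*(s - 2)*(2*s + 1))
  Re(s) > -1/2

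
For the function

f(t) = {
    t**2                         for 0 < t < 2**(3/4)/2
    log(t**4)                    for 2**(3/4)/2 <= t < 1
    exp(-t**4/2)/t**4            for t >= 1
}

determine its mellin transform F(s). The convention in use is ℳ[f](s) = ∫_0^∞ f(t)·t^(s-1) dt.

reversing the power substitution: t on [0, sqrt(2)/2); log(t**2) on [sqrt(2)/2, 1); exp(-t**2/2)/t**2 on [1, ∞)
strip the power substitution: sqrt(t) on [0, 1/2); log(t) on [1/2, 1); exp(-t/2)/t on [1, ∞)
strip the shared t-power: t**(3/2) on [0, 1/2); t*log(t) on [1/2, 1); exp(-t/2) on [1, ∞)
breakpoints 2**(3/4)/2, 1: one integral from each of the 3 segments
for t in [0, 2**(3/4)/2): the term is ∫ t**2·t^(s-1)
on [2**(3/4)/2, 1) integrate f = log(t**4) against the kernel
between 1 and ∞ the integrand is exp(-t**4/2)/t**4·t^(s-1)

(-32*2**(s/4)*s - 64*2**(s/4) + 2**(s/2)*s**3*uppergamma(s/4 - 1, 1/2) + 2*2**(s/2)*s**2*uppergamma(s/4 - 1, 1/2) + 8*s**2*log(2) + 4*sqrt(2)*s**2 + 16*s*log(2) + 32*s + 64)/(8*2**(s/4)*s**2*(s + 2))
  Re(s) > -2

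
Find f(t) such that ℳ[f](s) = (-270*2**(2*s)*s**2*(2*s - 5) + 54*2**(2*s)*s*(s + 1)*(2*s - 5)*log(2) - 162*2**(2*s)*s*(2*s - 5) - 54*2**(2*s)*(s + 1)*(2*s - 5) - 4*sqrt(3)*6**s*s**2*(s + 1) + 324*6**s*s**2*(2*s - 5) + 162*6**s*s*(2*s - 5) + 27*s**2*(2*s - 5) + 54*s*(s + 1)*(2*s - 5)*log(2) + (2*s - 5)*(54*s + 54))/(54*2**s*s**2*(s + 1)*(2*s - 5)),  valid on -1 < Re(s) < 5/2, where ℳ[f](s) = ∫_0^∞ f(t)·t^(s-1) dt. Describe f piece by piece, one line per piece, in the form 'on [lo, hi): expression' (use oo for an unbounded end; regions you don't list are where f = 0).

integrate the 4 segments split at 1/2, 2, 3, then add the results
the [0, 1/2) slice contributes ∫ t·t^(s-1) dt
the [1/2, 2) slice contributes ∫ log(t)·t^(s-1) dt
between 2 and 3 the integrand is (t + 3)·t^(s-1)
segment [3, ∞) carries t**(-5/2); integrate it

on [0, 1/2): t
on [1/2, 2): log(t)
on [2, 3): t + 3
on [3, oo): t**(-5/2)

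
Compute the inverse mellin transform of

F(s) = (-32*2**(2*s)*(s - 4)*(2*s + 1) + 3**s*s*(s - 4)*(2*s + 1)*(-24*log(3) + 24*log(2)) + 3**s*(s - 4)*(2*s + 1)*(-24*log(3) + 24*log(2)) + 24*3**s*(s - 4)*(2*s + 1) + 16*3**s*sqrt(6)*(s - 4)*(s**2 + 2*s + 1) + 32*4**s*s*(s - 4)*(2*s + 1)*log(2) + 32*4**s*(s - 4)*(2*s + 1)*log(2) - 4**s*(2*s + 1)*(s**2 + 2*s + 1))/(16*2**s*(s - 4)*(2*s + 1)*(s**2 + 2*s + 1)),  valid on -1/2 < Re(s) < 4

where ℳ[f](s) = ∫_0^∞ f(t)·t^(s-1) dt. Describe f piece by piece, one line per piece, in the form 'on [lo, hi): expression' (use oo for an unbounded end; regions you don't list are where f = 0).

on [0, 3/2): sqrt(t)
on [3/2, 2): t*log(t)
on [2, oo): t**(-4)

decompose at 3/2, 2; ℳ[f](s) sums the 3 pieces' integrals
on [0, 3/2) integrate f = sqrt(t) against the kernel
∫ over [3/2, 2) of t*log(t)·t^(s-1) joins the sum
over [2, ∞), the kernel integral of t**(-4) enters the sum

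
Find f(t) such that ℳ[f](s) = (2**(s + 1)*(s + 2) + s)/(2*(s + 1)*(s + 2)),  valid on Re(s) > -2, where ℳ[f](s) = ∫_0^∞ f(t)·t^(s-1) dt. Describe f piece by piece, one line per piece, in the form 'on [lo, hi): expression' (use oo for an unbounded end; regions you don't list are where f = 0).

back out the shared t-power: t on [0, 1); 1/2 on [1, 2)
the 2 pieces separated at 1 each add one integral
on [0, 1): add ∫ t**2·t^(s-1) dt
over [1, 2), the kernel integral of t/2 enters the sum

on [0, 1): t**2
on [1, 2): t/2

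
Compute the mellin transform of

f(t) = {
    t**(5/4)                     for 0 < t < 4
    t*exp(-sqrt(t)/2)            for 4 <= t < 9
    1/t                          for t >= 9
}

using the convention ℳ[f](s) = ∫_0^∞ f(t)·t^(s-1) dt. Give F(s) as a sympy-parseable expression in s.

(8*2**(2*s)*(s - 1)*(4*s + 5)*uppergamma(2*s + 2, 1) - 8*2**(2*s)*(s - 1)*(4*s + 5)*uppergamma(2*s + 2, 3/2) + 16*2**(2*s + 1/2)*(s - 1) - 9**s*(4*s + 5)/9)/((s - 1)*(4*s + 5))
  -5/4 < Re(s) < 1

peel off the shared t-power: t**(3/4) on [0, 4); sqrt(t)*exp(-sqrt(t)/2) on [4, 9); t**(-3/2) on [9, ∞)
strip the shared t-power: t**(1/4) on [0, 4); exp(-sqrt(t)/2) on [4, 9); t**(-2) on [9, ∞)
undo the power substitution: sqrt(t) on [0, 2); exp(-t/2) on [2, 3); t**(-4) on [3, ∞)
linearity at 4, 9 turns ℳ[f](s) into 3 summed integrals
segment [0, 4) carries t**(5/4); integrate it
[4, 9) adds the kernel integral of t*exp(-sqrt(t)/2)
∫ over [9, ∞) of 1/t·t^(s-1) joins the sum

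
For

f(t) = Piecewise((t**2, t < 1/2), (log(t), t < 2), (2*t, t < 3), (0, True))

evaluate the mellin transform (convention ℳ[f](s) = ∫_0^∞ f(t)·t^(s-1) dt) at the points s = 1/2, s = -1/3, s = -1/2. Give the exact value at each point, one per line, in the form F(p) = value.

F(1/2) = sqrt(2)*(-277 + 180*log(2) + 120*sqrt(6))/60
F(-1/3) = 3*2**(1/3)*(-50*2**(1/3) - log(2**(10*2**(1/3) + 20)) + 10*6**(2/3) + 61)/20
F(-1/2) = sqrt(2)*(-18*log(2) - 11 + 12*sqrt(6))/6

summing 3 kernel integrals split by 1/2, 2 yields ℳ[f](s)
the [0, 1/2) slice contributes ∫ t**2·t^(s-1) dt
on [1/2, 2): add ∫ log(t)·t^(s-1) dt
segment 2 to 3 holds 2*t; add its integral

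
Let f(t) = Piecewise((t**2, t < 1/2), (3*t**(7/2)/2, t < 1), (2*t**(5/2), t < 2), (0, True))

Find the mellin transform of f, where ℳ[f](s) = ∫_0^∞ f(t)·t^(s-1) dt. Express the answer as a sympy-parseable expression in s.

(-3*2**(-s - 7/2)*(s + 2)*(2*s + 5) + 2**(-s - 2)*(2*s + 5)*(2*s + 7) + 4*2**(s + 5/2)*(s + 2)*(2*s + 7) + 3*(s + 2)*(2*s + 5) - 4*(s + 2)*(2*s + 7))/((s + 2)*(2*s + 5)*(2*s + 7))
  Re(s) > -2

linearity at 1/2, 1 turns ℳ[f](s) into 3 summed integrals
for t in [0, 1/2): the term is ∫ t**2·t^(s-1)
piece [1/2, 1): integrate 3*t**(7/2)/2 against the kernel
the [1, 2) slice contributes ∫ 2*t**(5/2)·t^(s-1) dt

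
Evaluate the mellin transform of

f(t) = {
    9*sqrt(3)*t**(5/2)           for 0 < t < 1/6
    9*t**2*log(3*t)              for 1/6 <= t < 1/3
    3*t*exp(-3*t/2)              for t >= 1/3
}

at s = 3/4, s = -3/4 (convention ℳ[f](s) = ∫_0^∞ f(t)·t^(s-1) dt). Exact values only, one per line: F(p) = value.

F(3/4) = 6**(1/4)*(-416*2**(3/4) + 104 + 121*sqrt(2) + 286*log(2) + 12584*sqrt(2)*uppergamma(7/4, 1/2))/18876
F(-3/4) = 6**(3/4)*(-112*2**(1/4) + 25*sqrt(2) + 70*log(2) + 56 + 175*sqrt(2)*uppergamma(1/4, 1/2))/350

the common scale on t comes off first: t**(5/2) on [0, 1/2); t**2*log(t) on [1/2, 1); t*exp(-t/2) on [1, ∞)
strip the shared t-power: t**2 on [0, 1/2); t**(3/2)*log(t) on [1/2, 1); sqrt(t)*exp(-t/2) on [1, ∞)
remove the shared t-power first: t**(3/2) on [0, 1/2); t*log(t) on [1/2, 1); exp(-t/2) on [1, ∞)
linearity at 1/6, 1/3 turns ℳ[f](s) into 3 summed integrals
∫ 9*sqrt(3)*t**(5/2)·t^(s-1) over [0, 1/6)
∫ over [1/6, 1/3) of 9*t**2*log(3*t)·t^(s-1) joins the sum
[1/3, ∞) adds the kernel integral of 3*t*exp(-3*t/2)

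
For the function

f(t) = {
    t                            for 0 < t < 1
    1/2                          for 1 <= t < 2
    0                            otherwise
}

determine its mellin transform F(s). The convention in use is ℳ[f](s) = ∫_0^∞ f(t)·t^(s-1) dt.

the 2 pieces separated at 1 each add one integral
piece [0, 1): integrate t against the kernel
on [1, 2) integrate f = 1/2 against the kernel

(2**s*(s + 1) + s - 1)/(2*s*(s + 1))
  Re(s) > -1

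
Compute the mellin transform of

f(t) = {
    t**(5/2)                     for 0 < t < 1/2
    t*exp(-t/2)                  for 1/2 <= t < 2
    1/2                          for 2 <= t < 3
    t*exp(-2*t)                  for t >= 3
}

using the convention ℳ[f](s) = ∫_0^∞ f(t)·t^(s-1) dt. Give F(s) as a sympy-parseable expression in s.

the shared t-power comes off first: t**(3/2) on [0, 1/2); exp(-t/2) on [1/2, 2); 1/(2*t) on [2, 3); …
split f at 1/2, 2, 3: ℳ[f](s) collects 4 kernel integrals
∫ over [0, 1/2) of t**(5/2)·t^(s-1) joins the sum
∫ t*exp(-t/2)·t^(s-1) over [1/2, 2)
[2, 3) adds the kernel integral of 1/2
∫ t*exp(-2*t)·t^(s-1) over [3, ∞)

(2*24**s*s*(2*s + 5)*uppergamma(s + 1, 1/4) - 2*24**s*s*(2*s + 5)*uppergamma(s + 1, 1) - 24**s*(2*s + 5)/2 + 36**s*(2*s + 5)/2 + 6**s*s*(2*s + 5)*uppergamma(s + 1, 6)/2 + sqrt(2)*6**s*s/4)/(12**s*s*(2*s + 5))
  Re(s) > -5/2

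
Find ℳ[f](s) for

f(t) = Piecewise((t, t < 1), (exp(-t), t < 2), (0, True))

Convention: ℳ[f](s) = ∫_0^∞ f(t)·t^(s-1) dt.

integrate the 2 segments split at 1, then add the results
between 0 and 1 the integrand is t·t^(s-1)
the [1, 2) slice contributes ∫ exp(-t)·t^(s-1) dt

((s + 1)*uppergamma(s, 1) - (s + 1)*uppergamma(s, 2) + 1)/(s + 1)
  Re(s) > -1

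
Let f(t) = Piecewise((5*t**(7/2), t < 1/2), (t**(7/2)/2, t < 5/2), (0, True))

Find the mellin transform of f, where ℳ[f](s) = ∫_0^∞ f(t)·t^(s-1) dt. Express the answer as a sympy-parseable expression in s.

decompose at 1/2; ℳ[f](s) sums the 2 pieces' integrals
segment 0 to 1/2 holds 5*t**(7/2); add its integral
on [1/2, 5/2) integrate f = t**(7/2)/2 against the kernel

(9*2**(-s - 7/2) + (5/2)**(s + 7/2))/(2*s + 7)
  Re(s) > -7/2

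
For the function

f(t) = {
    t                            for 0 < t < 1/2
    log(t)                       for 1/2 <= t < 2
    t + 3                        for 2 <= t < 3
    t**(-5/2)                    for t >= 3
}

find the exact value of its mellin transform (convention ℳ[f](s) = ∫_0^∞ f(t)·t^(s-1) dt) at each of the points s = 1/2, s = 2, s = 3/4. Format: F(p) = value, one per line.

F(1/2) = sqrt(2)*(-330 + sqrt(2) + 108*log(2) + 144*sqrt(6))/36
F(2) = 2*sqrt(3)/3 + 17*log(2)/8 + 207/16
F(3/4) = 2**(1/4)*(-436*sqrt(2) + 2*2**(3/4)*3**(1/4) + 65 + log(2**(42 + 84*sqrt(2))) + 180*6**(3/4))/63

decompose at 1/2, 2, 3; ℳ[f](s) sums the 4 pieces' integrals
[0, 1/2) adds the kernel integral of t
on [1/2, 2) integrate f = log(t) against the kernel
∫ (t + 3)·t^(s-1) over [2, 3)
∫ t**(-5/2)·t^(s-1) over [3, ∞)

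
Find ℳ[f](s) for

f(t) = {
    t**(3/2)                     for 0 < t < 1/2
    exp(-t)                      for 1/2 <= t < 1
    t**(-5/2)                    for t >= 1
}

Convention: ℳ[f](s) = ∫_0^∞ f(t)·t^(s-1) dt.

(2*2**s*(2*s - 5)*(2*s + 3)*uppergamma(s, 1/2) - 2*2**s*(2*s - 5)*(2*s + 3)*uppergamma(s, 1) - 4*2**s*(2*s + 3) + sqrt(2)*(2*s - 5))/(2*2**s*(2*s - 5)*(2*s + 3))
  -3/2 < Re(s) < 5/2

slice at 1/2, 1, transform all 3 pieces, and sum them
[0, 1/2) adds the kernel integral of t**(3/2)
on [1/2, 1): add ∫ exp(-t)·t^(s-1) dt
segment 1 to ∞ holds t**(-5/2); add its integral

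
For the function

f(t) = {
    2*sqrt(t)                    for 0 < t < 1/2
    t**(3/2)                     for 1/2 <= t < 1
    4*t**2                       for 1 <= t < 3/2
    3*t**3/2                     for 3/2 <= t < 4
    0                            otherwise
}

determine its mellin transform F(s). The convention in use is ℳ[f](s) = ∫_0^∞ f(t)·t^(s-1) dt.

(-4*2**(-s - 3/2)*(s + 2)*(s + 3)*(2*s + 1) + 8*2**(-s - 1/2)*(s + 2)*(s + 3)*(2*s + 3) + 8*(3/2)**(s + 2)*(s + 3)*(2*s + 1)*(2*s + 3) - 3*(3/2)**(s + 3)*(s + 2)*(2*s + 1)*(2*s + 3) + 3*4**(s + 3)*(s + 2)*(2*s + 1)*(2*s + 3) + 4*(s + 2)*(s + 3)*(2*s + 1) - 8*(s + 3)*(2*s + 1)*(2*s + 3))/(2*(s + 2)*(s + 3)*(2*s + 1)*(2*s + 3))
  Re(s) > -1/2

split f at 1/2, 1, 3/2: ℳ[f](s) collects 4 kernel integrals
∫ over [0, 1/2) of 2*sqrt(t)·t^(s-1) joins the sum
on [1/2, 1) integrate f = t**(3/2) against the kernel
the [1, 3/2) slice contributes ∫ 4*t**2·t^(s-1) dt
∫ over [3/2, 4) of 3*t**3/2·t^(s-1) joins the sum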